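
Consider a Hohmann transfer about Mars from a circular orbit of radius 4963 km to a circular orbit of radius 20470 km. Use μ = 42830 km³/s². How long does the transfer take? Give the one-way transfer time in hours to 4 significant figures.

The Hohmann ellipse has a_t = (r₁ + r₂)/2 = 12716.5 km.
Half the transfer-orbit period gives t = π√(a_t³/μ) = 21770 s.
Converting: 21770 s ÷ 3600 s/hour = 6.047 hours.

t = 6.047 hours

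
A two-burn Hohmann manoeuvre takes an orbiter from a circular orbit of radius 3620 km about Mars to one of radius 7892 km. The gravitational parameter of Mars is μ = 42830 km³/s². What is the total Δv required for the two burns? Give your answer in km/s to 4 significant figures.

The Hohmann ellipse has a_t = (r₁ + r₂)/2 = 5756 km.
Circular speed at r₁: v₁ = √(μ/r₁) = √(42830/3620) = 3.440 km/s.
Transfer-orbit speed at r₁ (v² = μ(2/r − 1/a)): v_p = √[μ(2/r₁ − 1/a_t)] = 4.028 km/s.
First burn Δv₁ = |v_p − v₁| = 0.5880 km/s.
At r₂, v₂ = √(μ/r₂) = 2.3296 km/s.
Transfer-orbit speed at r₂: v_a = √[μ(2/r₂ − 1/a_t)] = 1.8475 km/s.
Second burn Δv₂ = |v₂ − v_a| = 0.4821 km/s.
Total Δv = Δv₁ + Δv₂ = 1.070 km/s.

Δv = 1.070 km/s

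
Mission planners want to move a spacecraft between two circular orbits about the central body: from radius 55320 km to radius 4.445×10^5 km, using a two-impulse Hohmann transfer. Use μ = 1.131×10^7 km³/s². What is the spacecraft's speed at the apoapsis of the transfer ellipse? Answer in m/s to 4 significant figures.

Transfer-ellipse semi-major axis a_t = (r₁ + r₂)/2 = (55320 + 4.445×10^5)/2 = 2.4991×10^5 km.
At apoapsis, r = 4.445×10^5 km.
Vis-viva: v = √[μ(2/r − 1/a_t)] = √[1.131×10^7 × (2/4.445×10^5 − 1/2.4991×10^5)] = 2.373 km/s.

v = 2373 m/s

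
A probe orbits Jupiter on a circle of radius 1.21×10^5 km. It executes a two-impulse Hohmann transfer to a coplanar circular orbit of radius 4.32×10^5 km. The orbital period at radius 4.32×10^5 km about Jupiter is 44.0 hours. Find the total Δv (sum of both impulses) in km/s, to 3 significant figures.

Δv = 13.9 km/s

From Kepler's third law T² = 4π²r³/μ at r = 4.32×10^5 km, T = 44.0 hours = 44.0 × 3600 s = 1.584×10^5 s: μ = 4π²r³/T² = 1.26853×10^8 km³/s².
Transfer-ellipse semi-major axis a_t = (r₁ + r₂)/2 = (1.210×10^5 + 4.320×10^5)/2 = 2.765×10^5 km.
At r₁ the circular-orbit speed is v₁ = √(μ/r₁) = 32.379 km/s.
Transfer-orbit speed at r₁ (vis-viva): v_p = √[μ(2/r₁ − 1/a_t)] = 40.472 km/s.
First burn Δv₁ = |v_p − v₁| = 8.093 km/s.
At r₂, v₂ = √(μ/r₂) = 17.14 km/s.
Transfer-orbit speed at r₂: v_a = √[μ(2/r₂ − 1/a_t)] = 11.34 km/s.
Second burn Δv₂ = |v₂ − v_a| = 5.800 km/s.
Δv = Δv₁ + Δv₂ = 8.093 + 5.800 = 13.89 km/s.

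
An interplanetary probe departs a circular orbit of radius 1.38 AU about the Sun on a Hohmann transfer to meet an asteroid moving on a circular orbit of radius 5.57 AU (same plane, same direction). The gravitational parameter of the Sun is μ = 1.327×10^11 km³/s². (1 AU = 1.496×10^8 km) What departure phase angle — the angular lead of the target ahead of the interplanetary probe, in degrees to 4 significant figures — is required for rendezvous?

φ = 91.30°

In km: r₁ = 1.38 × 1.496×10^8 = 2.06448×10^8 km; r₂ = 5.57 × 1.496×10^8 = 8.33272×10^8 km.
Semi-major axis of the transfer orbit: a_t = (2.06448×10^8 + 8.33272×10^8)/2 = 5.1986×10^8 km.
The half-period of the transfer ellipse is t = π√(a_t³/μ) = 1.0222×10^8 s.
Target angular speed ω₂ = √(μ/r₂³) = 1.5145×10^-8 rad/s.
Angle swept by the target during transfer: ω₂·t = 1.5481 rad = 88.70°.
The interplanetary probe traverses 180° on the transfer ellipse, so the target must lead by 180° − 88.70° = 91.30°.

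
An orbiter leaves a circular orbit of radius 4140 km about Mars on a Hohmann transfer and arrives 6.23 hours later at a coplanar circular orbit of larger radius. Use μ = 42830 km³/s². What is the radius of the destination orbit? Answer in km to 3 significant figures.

Transfer time t = 6.23 hours = 22428 s, and t = π√(a_t³/μ).
So a_t = (μ t²/π²)^(1/3) = (42830 × (22428)² / π²)^(1/3) = 12972 km.
Since a_t = (r₁ + r₂)/2, r₂ = 2a_t − r₁ = 2×12972 − 4140 = 21804 km.

r₂ = 21800 km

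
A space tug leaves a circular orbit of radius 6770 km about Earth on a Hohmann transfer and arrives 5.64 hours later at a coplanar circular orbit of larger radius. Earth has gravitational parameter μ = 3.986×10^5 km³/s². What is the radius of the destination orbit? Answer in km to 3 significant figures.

Transfer time t = 5.64 hours = 20304 s, and t = π√(a_t³/μ).
So a_t = (μ t²/π²)^(1/3) = (3.986×10^5 × (20304)² / π²)^(1/3) = 25535 km.
Since a_t = (r₁ + r₂)/2, r₂ = 2a_t − r₁ = 2×25535 − 6770 = 44300 km.

r₂ = 44300 km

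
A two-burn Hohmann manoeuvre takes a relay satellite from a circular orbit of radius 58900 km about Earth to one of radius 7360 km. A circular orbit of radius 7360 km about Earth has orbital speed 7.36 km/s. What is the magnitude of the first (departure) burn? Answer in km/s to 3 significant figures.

Δv₁ = 1.38 km/s

From the circular-orbit relation v² = μ/r at r = 7360 km: μ = v²r = (7.36)² × 7360 = 3.98688×10^5 km³/s².
Semi-major axis of the transfer orbit: a_t = (58900 + 7360)/2 = 33130 km.
Circular speed at r = 58900 km: v_c = √(μ/r) = 2.6017 km/s.
Transfer-orbit speed at the same r (vis-viva, a = a_t): v_t = √[μ(2/r − 1/a_t)] = 1.2263 km/s.
Δv₁ = |v_t − v_c| = |1.2263 − 2.6017| = 1.375 km/s.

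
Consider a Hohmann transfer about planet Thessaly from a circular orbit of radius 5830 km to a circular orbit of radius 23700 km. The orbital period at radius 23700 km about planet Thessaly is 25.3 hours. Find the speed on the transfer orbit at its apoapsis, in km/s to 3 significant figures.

From Kepler's third law T² = 4π²r³/μ at r = 23700 km, T = 25.3 hours = 25.3 × 3600 s = 91080 s: μ = 4π²r³/T² = 63351.8 km³/s².
Transfer-ellipse semi-major axis a_t = (r₁ + r₂)/2 = (5830 + 23700)/2 = 14765 km.
The apoapsis of the transfer ellipse is at r = 23700 km.
From the vis-viva equation, v = √[μ(2/r − 1/a_t)] = 1.027 km/s.

v = 1.03 km/s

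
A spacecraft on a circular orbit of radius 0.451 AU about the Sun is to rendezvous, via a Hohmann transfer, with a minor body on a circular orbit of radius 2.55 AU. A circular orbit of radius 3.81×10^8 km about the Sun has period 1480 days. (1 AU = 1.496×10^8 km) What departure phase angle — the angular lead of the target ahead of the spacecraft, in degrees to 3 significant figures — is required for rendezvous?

From Kepler's third law T² = 4π²r³/μ at r = 3.81×10^8 km, T = 1480 days = 1480 × 86400 s = 1.27872×10^8 s: μ = 4π²r³/T² = 1.33532×10^11 km³/s².
In km: r₁ = 0.451 × 1.496×10^8 = 6.74696×10^7 km; r₂ = 2.55 × 1.496×10^8 = 3.8148×10^8 km.
Semi-major axis of the transfer orbit: a_t = (6.74696×10^7 + 3.8148×10^8)/2 = 2.244748×10^8 km.
The half-period of the transfer ellipse is t = π√(a_t³/μ) = 2.8914×10^7 s.
Target angular speed ω₂ = √(μ/r₂³) = 4.9044×10^-8 rad/s.
Angle swept by the target during transfer: ω₂·t = 1.41806 rad = 81.249°.
The spacecraft traverses 180° on the transfer ellipse, so the target must lead by 180° − 81.249° = 98.8°.

φ = 98.8°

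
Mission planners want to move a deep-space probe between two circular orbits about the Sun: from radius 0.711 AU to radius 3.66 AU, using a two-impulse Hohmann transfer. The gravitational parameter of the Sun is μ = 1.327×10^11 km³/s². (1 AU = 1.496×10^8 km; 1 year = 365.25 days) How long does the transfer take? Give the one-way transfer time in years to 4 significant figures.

t = 1.616 years

In km: r₁ = 0.711 × 1.496×10^8 = 1.063656×10^8 km; r₂ = 3.66 × 1.496×10^8 = 5.47536×10^8 km.
Transfer-ellipse semi-major axis a_t = (r₁ + r₂)/2 = (1.063656×10^8 + 5.47536×10^8)/2 = 3.269508×10^8 km.
Half the transfer-orbit period gives t = π√(a_t³/μ) = 5.0984×10^7 s.
Converting: 5.0984×10^7 s ÷ 3.15576×10^7 s/year (365.25 × 86400) = 1.616 years.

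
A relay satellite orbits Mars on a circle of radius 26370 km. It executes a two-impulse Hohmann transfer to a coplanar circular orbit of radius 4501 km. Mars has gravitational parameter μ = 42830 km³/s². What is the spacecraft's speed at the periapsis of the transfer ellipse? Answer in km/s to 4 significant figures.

Semi-major axis of the transfer orbit: a_t = (26370 + 4501)/2 = 15435.5 km.
The periapsis of the transfer ellipse is at r = 4501 km.
Vis-viva: v = √[μ(2/r − 1/a_t)] = √[42830 × (2/4501 − 1/15435.5)] = 4.032 km/s.

v = 4.032 km/s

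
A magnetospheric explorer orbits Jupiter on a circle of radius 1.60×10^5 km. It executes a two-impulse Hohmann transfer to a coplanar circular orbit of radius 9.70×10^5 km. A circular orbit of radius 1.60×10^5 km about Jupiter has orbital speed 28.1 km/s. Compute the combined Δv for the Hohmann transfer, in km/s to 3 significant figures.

From the circular-orbit relation v² = μ/r at r = 1.60×10^5 km: μ = v²r = (28.1)² × 1.60×10^5 = 1.26338×10^8 km³/s².
The Hohmann ellipse has a_t = (r₁ + r₂)/2 = 5.650×10^5 km.
Circular speed at r₁: v₁ = √(μ/r₁) = √(1.26338×10^8/1.600×10^5) = 28.100 km/s.
Transfer-orbit speed at r₁ (vis-viva): v_p = √[μ(2/r₁ − 1/a_t)] = 36.819 km/s.
First burn Δv₁ = |v_p − v₁| = 8.719 km/s.
Circular speed at r₂: v₂ = √(μ/r₂) = 11.412 km/s.
Transfer-orbit speed at r₂: v_a = √[μ(2/r₂ − 1/a_t)] = 6.0732 km/s.
Second burn Δv₂ = |v₂ − v_a| = 5.339 km/s.
Total Δv = Δv₁ + Δv₂ = 14.06 km/s.

Δv = 14.1 km/s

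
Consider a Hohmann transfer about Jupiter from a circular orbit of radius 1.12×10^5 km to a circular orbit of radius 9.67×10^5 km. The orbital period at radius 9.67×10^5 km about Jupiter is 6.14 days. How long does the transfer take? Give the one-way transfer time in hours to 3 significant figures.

t = 30.7 hours

From Kepler's third law T² = 4π²r³/μ at r = 9.67×10^5 km, T = 6.14 days = 6.14 × 86400 s = 5.30496×10^5 s: μ = 4π²r³/T² = 1.26845×10^8 km³/s².
Semi-major axis of the transfer orbit: a_t = (1.120×10^5 + 9.670×10^5)/2 = 5.395×10^5 km.
Transfer time t = π√(a_t³/μ) = π√((5.395×10^5)³ / 1.26845×10^8) = 1.105×10^5 s.
Converting: 1.105×10^5 s ÷ 3600 s/hour = 30.7 hours.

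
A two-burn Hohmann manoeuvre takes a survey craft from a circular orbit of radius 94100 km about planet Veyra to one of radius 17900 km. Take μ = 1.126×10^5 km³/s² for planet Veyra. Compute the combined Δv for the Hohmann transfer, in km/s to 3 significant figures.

Transfer-ellipse semi-major axis a_t = (r₁ + r₂)/2 = (94100 + 17900)/2 = 56000 km.
Circular speed at r₁: v₁ = √(μ/r₁) = √(1.126×10^5/94100) = 1.09389 km/s.
Transfer-orbit speed at r₁ (vis-viva): v_a = √[μ(2/r₁ − 1/a_t)] = 0.618453 km/s.
First burn Δv₁ = |v_a − v₁| = 0.47544 km/s.
At r₂, v₂ = √(μ/r₂) = 2.50809 km/s.
Transfer-orbit speed at r₂: v_p = √[μ(2/r₂ − 1/a_t)] = 3.25120 km/s.
Second burn Δv₂ = |v₂ − v_p| = 0.74311 km/s.
Total Δv = Δv₁ + Δv₂ = 1.219 km/s.

Δv = 1.22 km/s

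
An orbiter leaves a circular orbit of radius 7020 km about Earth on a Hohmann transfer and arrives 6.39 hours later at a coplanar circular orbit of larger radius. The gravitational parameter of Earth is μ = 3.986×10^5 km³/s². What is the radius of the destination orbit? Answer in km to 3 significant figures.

r₂ = 48500 km

Transfer time t = 6.39 hours = 23004 s, and t = π√(a_t³/μ).
So a_t = (μ t²/π²)^(1/3) = (3.986×10^5 × (23004)² / π²)^(1/3) = 27751 km.
Since a_t = (r₁ + r₂)/2, r₂ = 2a_t − r₁ = 2×27751 − 7020 = 48482 km.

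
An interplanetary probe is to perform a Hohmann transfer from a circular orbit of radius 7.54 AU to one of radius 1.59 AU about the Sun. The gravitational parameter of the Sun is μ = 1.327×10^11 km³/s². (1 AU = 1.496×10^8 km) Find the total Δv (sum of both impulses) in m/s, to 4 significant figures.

Δv = 11180 m/s

In km: r₁ = 7.54 × 1.496×10^8 = 1.127984×10^9 km; r₂ = 1.59 × 1.496×10^8 = 2.37864×10^8 km.
The Hohmann ellipse has a_t = (r₁ + r₂)/2 = 6.82924×10^8 km.
Circular speed at r₁: v₁ = √(μ/r₁) = √(1.327×10^11/1.127984×10^9) = 10.846 km/s.
On the transfer ellipse at r₁, vis-viva gives v_a = √[μ(2/r₁ − 1/a_t)] = 6.4012 km/s.
First burn Δv₁ = |v_a − v₁| = 4.445 km/s.
Circular speed at r₂: v₂ = √(μ/r₂) = 23.6195 km/s.
Transfer-orbit speed at r₂: v_p = √[μ(2/r₂ − 1/a_t)] = 30.3554 km/s.
Second burn Δv₂ = |v₂ − v_p| = 6.736 km/s.
Total Δv = Δv₁ + Δv₂ = 11.18 km/s.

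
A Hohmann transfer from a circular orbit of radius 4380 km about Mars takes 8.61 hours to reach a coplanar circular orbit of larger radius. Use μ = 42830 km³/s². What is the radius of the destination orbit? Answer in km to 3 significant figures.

r₂ = 27800 km

Transfer time t = 8.61 hours = 30996 s, and t = π√(a_t³/μ).
So a_t = (μ t²/π²)^(1/3) = (42830 × (30996)² / π²)^(1/3) = 16095 km.
Since a_t = (r₁ + r₂)/2, r₂ = 2a_t − r₁ = 2×16095 − 4380 = 27810 km.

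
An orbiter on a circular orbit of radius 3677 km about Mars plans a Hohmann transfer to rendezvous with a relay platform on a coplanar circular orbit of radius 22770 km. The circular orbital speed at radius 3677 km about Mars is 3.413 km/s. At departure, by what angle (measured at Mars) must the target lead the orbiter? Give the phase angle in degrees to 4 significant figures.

φ = 100.3°

From the circular-orbit relation v² = μ/r at r = 3677 km: μ = v²r = (3.413)² × 3677 = 42831.8 km³/s².
Transfer-ellipse semi-major axis a_t = (r₁ + r₂)/2 = (3677 + 22770)/2 = 13223.5 km.
Transfer time t = π√(a_t³/μ) = 23083 s.
The target's mean motion on its circular orbit is ω₂ = √(μ/r₂³) = 6.0234×10^-5 rad/s.
Angle swept by the target during transfer: ω₂·t = 1.3904 rad = 79.66°.
The orbiter traverses 180° on the transfer ellipse, so the target must lead by 180° − 79.66° = 100.3°.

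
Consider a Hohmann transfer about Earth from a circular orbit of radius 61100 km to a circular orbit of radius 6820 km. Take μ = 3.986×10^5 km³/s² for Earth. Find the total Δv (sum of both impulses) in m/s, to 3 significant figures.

The Hohmann ellipse has a_t = (r₁ + r₂)/2 = 33960 km.
Circular speed at r₁: v₁ = √(μ/r₁) = √(3.986×10^5/61100) = 2.5542 km/s.
On the transfer ellipse at r₁, v² = μ(2/r − 1/a) gives v_a = √[μ(2/r₁ − 1/a_t)] = 1.1446 km/s.
First burn Δv₁ = |v_a − v₁| = 1.410 km/s.
Circular speed at r₂: v₂ = √(μ/r₂) = 7.6450 km/s.
Transfer-orbit speed at r₂: v_p = √[μ(2/r₂ − 1/a_t)] = 10.254 km/s.
Second burn Δv₂ = |v₂ − v_p| = 2.609 km/s.
Total Δv = Δv₁ + Δv₂ = 4.019 km/s.

Δv = 4020 m/s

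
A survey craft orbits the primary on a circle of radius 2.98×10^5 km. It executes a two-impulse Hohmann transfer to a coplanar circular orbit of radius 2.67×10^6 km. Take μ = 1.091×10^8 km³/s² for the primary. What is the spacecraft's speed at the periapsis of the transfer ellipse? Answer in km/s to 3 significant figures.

Transfer-ellipse semi-major axis a_t = (r₁ + r₂)/2 = (2.980×10^5 + 2.670×10^6)/2 = 1.484×10^6 km.
The periapsis of the transfer ellipse is at r = 2.980×10^5 km.
From the vis-viva equation, v = √[μ(2/r − 1/a_t)] = 25.67 km/s.

v = 25.7 km/s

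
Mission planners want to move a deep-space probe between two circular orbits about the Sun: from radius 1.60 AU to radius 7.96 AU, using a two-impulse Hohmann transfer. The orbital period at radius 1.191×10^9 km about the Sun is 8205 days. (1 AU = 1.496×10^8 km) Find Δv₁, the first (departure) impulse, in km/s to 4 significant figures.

From Kepler's third law T² = 4π²r³/μ at r = 1.191×10^9 km, T = 8205 days = 8205 × 86400 s = 7.08912×10^8 s: μ = 4π²r³/T² = 1.32712×10^11 km³/s².
In km: r₁ = 1.60 × 1.496×10^8 = 2.3936×10^8 km; r₂ = 7.96 × 1.496×10^8 = 1.190816×10^9 km.
The Hohmann ellipse has a_t = (r₁ + r₂)/2 = 7.15088×10^8 km.
On the circular orbit at r = 2.3936×10^8 km, v_c = √(μ/r) = 23.547 km/s.
Transfer-orbit speed at the same r (vis-viva, a = a_t): v_t = √[μ(2/r − 1/a_t)] = 30.386 km/s.
Δv₁ = |v_t − v_c| = |30.386 − 23.547| = 6.839 km/s.

Δv₁ = 6.839 km/s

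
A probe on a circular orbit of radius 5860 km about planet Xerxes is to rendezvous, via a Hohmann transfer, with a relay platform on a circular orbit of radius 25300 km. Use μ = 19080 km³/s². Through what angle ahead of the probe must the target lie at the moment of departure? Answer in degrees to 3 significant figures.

Semi-major axis of the transfer orbit: a_t = (5860 + 25300)/2 = 15580 km.
Transfer time t = π√(a_t³/μ) = 44229.5 s.
Target angular speed ω₂ = √(μ/r₂³) = 3.43248×10^-5 rad/s.
Angle swept by the target during transfer: ω₂·t = 1.51817 rad = 86.98°.
Arrival is 180° from departure on the ellipse, so φ = 180° − 86.98° = 93.0°.

φ = 93.0°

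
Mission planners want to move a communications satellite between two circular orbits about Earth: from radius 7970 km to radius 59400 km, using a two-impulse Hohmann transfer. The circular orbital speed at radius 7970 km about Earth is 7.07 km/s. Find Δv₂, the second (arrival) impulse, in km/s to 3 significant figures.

From the circular-orbit relation v² = μ/r at r = 7970 km: μ = v²r = (7.07)² × 7970 = 3.98380×10^5 km³/s².
Semi-major axis of the transfer orbit: a_t = (7970 + 59400)/2 = 33685 km.
Circular speed at r = 59400 km: v_c = √(μ/r) = 2.590 km/s.
Vis-viva on the transfer ellipse at r = 59400 km gives v_t = √[μ(2/r − 1/a_t)] = 1.260 km/s.
Δv₂ = |v_t − v_c| = |1.260 − 2.590| = 1.330 km/s.

Δv₂ = 1.33 km/s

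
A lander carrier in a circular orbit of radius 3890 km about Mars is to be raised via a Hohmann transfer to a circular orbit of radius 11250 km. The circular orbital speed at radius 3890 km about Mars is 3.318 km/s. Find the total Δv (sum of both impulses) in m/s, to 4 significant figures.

From the circular-orbit relation v² = μ/r at r = 3890 km: μ = v²r = (3.318)² × 3890 = 42825.5 km³/s².
Transfer-ellipse semi-major axis a_t = (r₁ + r₂)/2 = (3890 + 11250)/2 = 7570 km.
Circular speed at r₁: v₁ = √(μ/r₁) = √(42825.5/3890) = 3.3180 km/s.
On the transfer ellipse at r₁, v² = μ(2/r − 1/a) gives v_p = √[μ(2/r₁ − 1/a_t)] = 4.0449 km/s.
First burn Δv₁ = |v_p − v₁| = 0.7269 km/s.
Circular speed at r₂: v₂ = √(μ/r₂) = 1.9511 km/s.
Transfer-orbit speed at r₂: v_a = √[μ(2/r₂ − 1/a_t)] = 1.3986 km/s.
Second burn Δv₂ = |v₂ − v_a| = 0.5525 km/s.
Δv = Δv₁ + Δv₂ = 0.7269 + 0.5525 = 1.279 km/s.

Δv = 1279 m/s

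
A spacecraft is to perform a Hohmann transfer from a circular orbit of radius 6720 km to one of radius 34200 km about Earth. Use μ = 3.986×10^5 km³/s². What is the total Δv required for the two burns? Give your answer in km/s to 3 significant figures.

Δv = 3.71 km/s

Transfer-ellipse semi-major axis a_t = (r₁ + r₂)/2 = (6720 + 34200)/2 = 20460 km.
Circular speed at r₁: v₁ = √(μ/r₁) = √(3.986×10^5/6720) = 7.7017 km/s.
Transfer-orbit speed at r₁ (v² = μ(2/r − 1/a)): v_p = √[μ(2/r₁ − 1/a_t)] = 9.9574 km/s.
First burn Δv₁ = |v_p − v₁| = 2.256 km/s.
At r₂, v₂ = √(μ/r₂) = 3.414 km/s.
Transfer-orbit speed at r₂: v_a = √[μ(2/r₂ − 1/a_t)] = 1.957 km/s.
Second burn Δv₂ = |v₂ − v_a| = 1.457 km/s.
Δv = Δv₁ + Δv₂ = 2.256 + 1.457 = 3.713 km/s.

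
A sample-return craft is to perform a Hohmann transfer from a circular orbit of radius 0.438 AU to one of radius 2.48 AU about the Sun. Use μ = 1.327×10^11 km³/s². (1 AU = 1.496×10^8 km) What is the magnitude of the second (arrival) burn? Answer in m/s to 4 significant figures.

In km: r₁ = 0.438 × 1.496×10^8 = 6.55248×10^7 km; r₂ = 2.48 × 1.496×10^8 = 3.71008×10^8 km.
The Hohmann ellipse has a_t = (r₁ + r₂)/2 = 2.182664×10^8 km.
Circular speed at r = 3.71008×10^8 km: v_c = √(μ/r) = 18.91 km/s.
Vis-viva on the transfer ellipse at r = 3.71008×10^8 km gives v_t = √[μ(2/r − 1/a_t)] = 10.36 km/s.
Δv₂ = |v_t − v_c| = |10.36 − 18.91| = 8.550 km/s.

Δv₂ = 8550 m/s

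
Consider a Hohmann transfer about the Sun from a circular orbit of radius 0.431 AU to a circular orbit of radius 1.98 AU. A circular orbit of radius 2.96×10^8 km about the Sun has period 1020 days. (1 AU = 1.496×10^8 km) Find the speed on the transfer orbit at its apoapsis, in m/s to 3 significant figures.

v = 12600 m/s

From Kepler's third law T² = 4π²r³/μ at r = 2.96×10^8 km, T = 1020 days = 1020 × 86400 s = 8.8128×10^7 s: μ = 4π²r³/T² = 1.31828×10^11 km³/s².
In km: r₁ = 0.431 × 1.496×10^8 = 6.44776×10^7 km; r₂ = 1.98 × 1.496×10^8 = 2.96208×10^8 km.
Transfer-ellipse semi-major axis a_t = (r₁ + r₂)/2 = (6.44776×10^7 + 2.96208×10^8)/2 = 1.803428×10^8 km.
At apoapsis, r = 2.96208×10^8 km.
From the vis-viva equation, v = √[μ(2/r − 1/a_t)] = 12.61 km/s.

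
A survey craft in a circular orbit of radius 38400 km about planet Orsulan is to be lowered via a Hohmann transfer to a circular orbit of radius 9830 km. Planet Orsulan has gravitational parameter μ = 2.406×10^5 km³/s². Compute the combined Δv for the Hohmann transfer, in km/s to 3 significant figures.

Semi-major axis of the transfer orbit: a_t = (38400 + 9830)/2 = 24115 km.
At r₁ the circular-orbit speed is v₁ = √(μ/r₁) = 2.503 km/s.
On the transfer ellipse at r₁, vis-viva equation gives v_a = √[μ(2/r₁ − 1/a_t)] = 1.598 km/s.
First burn Δv₁ = |v_a − v₁| = 0.9050 km/s.
Circular speed at r₂: v₂ = √(μ/r₂) = 4.947 km/s.
Transfer-orbit speed at r₂: v_p = √[μ(2/r₂ − 1/a_t)] = 6.243 km/s.
Second burn Δv₂ = |v₂ − v_p| = 1.296 km/s.
Δv = Δv₁ + Δv₂ = 0.9050 + 1.296 = 2.201 km/s.

Δv = 2.20 km/s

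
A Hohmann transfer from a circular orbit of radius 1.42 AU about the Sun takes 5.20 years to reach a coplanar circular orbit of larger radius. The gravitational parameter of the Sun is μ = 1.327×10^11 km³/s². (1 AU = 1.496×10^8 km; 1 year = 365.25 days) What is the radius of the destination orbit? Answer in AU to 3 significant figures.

r₂ = 8.11 AU

In km: r₁ = 1.42 × 1.496×10^8 = 2.12432×10^8 km.
Transfer time t = 5.20 years × 365.25 × 86400 s = 1.6409952×10^8 s, and t = π√(a_t³/μ).
So a_t = (μ t²/π²)^(1/3) = (1.327×10^11 × (1.6409952×10^8)² / π²)^(1/3) = 7.1274×10^8 km.
Since a_t = (r₁ + r₂)/2, r₂ = 2a_t − r₁ = 2×7.1274×10^8 − 2.12432×10^8 = 1.213048×10^9 km.
In AU: r₂ = 1.213048×10^9 / 1.496×10^8 = 8.11 AU.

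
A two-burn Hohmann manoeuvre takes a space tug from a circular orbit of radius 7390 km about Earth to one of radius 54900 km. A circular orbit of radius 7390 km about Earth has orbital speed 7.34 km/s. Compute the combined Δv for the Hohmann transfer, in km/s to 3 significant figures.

From the circular-orbit relation v² = μ/r at r = 7390 km: μ = v²r = (7.34)² × 7390 = 3.98141×10^5 km³/s².
Transfer-ellipse semi-major axis a_t = (r₁ + r₂)/2 = (7390 + 54900)/2 = 31145 km.
Circular speed at r₁: v₁ = √(μ/r₁) = √(3.98141×10^5/7390) = 7.340 km/s.
Transfer-orbit speed at r₁ (vis-viva): v_p = √[μ(2/r₁ − 1/a_t)] = 9.745 km/s.
First burn Δv₁ = |v_p − v₁| = 2.405 km/s.
At r₂, v₂ = √(μ/r₂) = 2.693 km/s.
Transfer-orbit speed at r₂: v_a = √[μ(2/r₂ − 1/a_t)] = 1.312 km/s.
Second burn Δv₂ = |v₂ − v_a| = 1.381 km/s.
Δv = Δv₁ + Δv₂ = 2.405 + 1.381 = 3.786 km/s.

Δv = 3.79 km/s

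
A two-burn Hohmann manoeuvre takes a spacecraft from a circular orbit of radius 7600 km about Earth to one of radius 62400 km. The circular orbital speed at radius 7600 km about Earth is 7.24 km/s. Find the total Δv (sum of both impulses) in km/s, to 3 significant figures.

From the circular-orbit relation v² = μ/r at r = 7600 km: μ = v²r = (7.24)² × 7600 = 3.98374×10^5 km³/s².
Transfer-ellipse semi-major axis a_t = (r₁ + r₂)/2 = (7600 + 62400)/2 = 35000 km.
Circular speed at r₁: v₁ = √(μ/r₁) = √(3.98374×10^5/7600) = 7.240 km/s.
Transfer-orbit speed at r₁ (v² = μ(2/r − 1/a)): v_p = √[μ(2/r₁ − 1/a_t)] = 9.667 km/s.
First burn Δv₁ = |v_p − v₁| = 2.427 km/s.
Circular speed at r₂: v₂ = √(μ/r₂) = 2.5267 km/s.
Transfer-orbit speed at r₂: v_a = √[μ(2/r₂ − 1/a_t)] = 1.1774 km/s.
Second burn Δv₂ = |v₂ − v_a| = 1.349 km/s.
Total Δv = Δv₁ + Δv₂ = 3.776 km/s.

Δv = 3.78 km/s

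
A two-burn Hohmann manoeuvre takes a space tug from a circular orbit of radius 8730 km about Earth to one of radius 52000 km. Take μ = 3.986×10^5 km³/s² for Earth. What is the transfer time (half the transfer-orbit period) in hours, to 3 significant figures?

t = 7.31 hours

The Hohmann ellipse has a_t = (r₁ + r₂)/2 = 30365 km.
Half the transfer-orbit period gives t = π√(a_t³/μ) = 26330 s.
Converting: 26330 s ÷ 3600 s/hour = 7.31 hours.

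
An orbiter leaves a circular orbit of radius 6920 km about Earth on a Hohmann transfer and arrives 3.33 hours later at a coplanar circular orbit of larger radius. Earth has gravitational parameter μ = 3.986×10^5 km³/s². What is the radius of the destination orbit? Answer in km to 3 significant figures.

Transfer time t = 3.33 hours = 11988 s, and t = π√(a_t³/μ).
So a_t = (μ t²/π²)^(1/3) = (3.986×10^5 × (11988)² / π²)^(1/3) = 17971 km.
Since a_t = (r₁ + r₂)/2, r₂ = 2a_t − r₁ = 2×17971 − 6920 = 29022 km.

r₂ = 29000 km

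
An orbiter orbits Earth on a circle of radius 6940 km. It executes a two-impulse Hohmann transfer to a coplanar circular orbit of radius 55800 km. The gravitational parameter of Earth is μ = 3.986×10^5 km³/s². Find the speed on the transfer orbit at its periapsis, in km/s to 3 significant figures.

v = 10.1 km/s

The Hohmann ellipse has a_t = (r₁ + r₂)/2 = 31370 km.
The periapsis of the transfer ellipse is at r = 6940 km.
From the vis-viva equation, v = √[μ(2/r − 1/a_t)] = 10.11 km/s.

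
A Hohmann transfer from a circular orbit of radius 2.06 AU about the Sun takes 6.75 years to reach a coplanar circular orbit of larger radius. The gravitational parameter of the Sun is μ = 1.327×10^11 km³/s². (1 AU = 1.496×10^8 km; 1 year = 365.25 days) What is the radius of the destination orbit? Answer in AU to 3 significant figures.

In km: r₁ = 2.06 × 1.496×10^8 = 3.08176×10^8 km.
Transfer time t = 6.75 years × 365.25 × 86400 s = 2.130138×10^8 s, and t = π√(a_t³/μ).
So a_t = (μ t²/π²)^(1/3) = (1.327×10^11 × (2.130138×10^8)² / π²)^(1/3) = 8.4813×10^8 km.
Since a_t = (r₁ + r₂)/2, r₂ = 2a_t − r₁ = 2×8.4813×10^8 − 3.08176×10^8 = 1.388084×10^9 km.
In AU: r₂ = 1.388084×10^9 / 1.496×10^8 = 9.28 AU.

r₂ = 9.28 AU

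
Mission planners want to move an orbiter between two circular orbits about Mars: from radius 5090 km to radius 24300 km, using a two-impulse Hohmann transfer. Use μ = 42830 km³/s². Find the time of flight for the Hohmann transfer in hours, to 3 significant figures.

The Hohmann ellipse has a_t = (r₁ + r₂)/2 = 14695 km.
By Kepler's third law the transfer-orbit period is T = 2π√(a_t³/μ), so t = T/2 = 27040 s.
Converting: 27040 s ÷ 3600 s/hour = 7.51 hours.

t = 7.51 hours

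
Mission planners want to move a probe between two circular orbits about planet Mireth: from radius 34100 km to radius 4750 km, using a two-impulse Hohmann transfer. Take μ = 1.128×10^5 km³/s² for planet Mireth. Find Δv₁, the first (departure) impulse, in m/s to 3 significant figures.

Δv₁ = 919 m/s

Transfer-ellipse semi-major axis a_t = (r₁ + r₂)/2 = (34100 + 4750)/2 = 19425 km.
On the circular orbit at r = 34100 km, v_c = √(μ/r) = 1.8188 km/s.
Vis-viva on the transfer ellipse at r = 34100 km gives v_t = √[μ(2/r − 1/a_t)] = 0.89938 km/s.
Δv₁ = |v_t − v_c| = |0.89938 − 1.8188| = 0.9194 km/s.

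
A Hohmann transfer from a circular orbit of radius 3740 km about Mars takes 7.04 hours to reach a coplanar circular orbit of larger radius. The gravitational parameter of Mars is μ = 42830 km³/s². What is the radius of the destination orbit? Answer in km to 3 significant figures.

Transfer time t = 7.04 hours = 25344 s, and t = π√(a_t³/μ).
So a_t = (μ t²/π²)^(1/3) = (42830 × (25344)² / π²)^(1/3) = 14073 km.
Since a_t = (r₁ + r₂)/2, r₂ = 2a_t − r₁ = 2×14073 − 3740 = 24406 km.

r₂ = 24400 km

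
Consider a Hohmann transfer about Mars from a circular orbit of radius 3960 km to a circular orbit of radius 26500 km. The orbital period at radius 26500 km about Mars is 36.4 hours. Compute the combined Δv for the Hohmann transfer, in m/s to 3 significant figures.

Δv = 1670 m/s

From Kepler's third law T² = 4π²r³/μ at r = 26500 km, T = 36.4 hours = 36.4 × 3600 s = 1.3104×10^5 s: μ = 4π²r³/T² = 42784.8 km³/s².
Semi-major axis of the transfer orbit: a_t = (3960 + 26500)/2 = 15230 km.
Circular speed at r₁: v₁ = √(μ/r₁) = √(42784.8/3960) = 3.287 km/s.
Transfer-orbit speed at r₁ (vis-viva equation): v_p = √[μ(2/r₁ − 1/a_t)] = 4.336 km/s.
First burn Δv₁ = |v_p − v₁| = 1.049 km/s.
Circular speed at r₂: v₂ = √(μ/r₂) = 1.2706 km/s.
Transfer-orbit speed at r₂: v_a = √[μ(2/r₂ − 1/a_t)] = 0.64792 km/s.
Second burn Δv₂ = |v₂ − v_a| = 0.6227 km/s.
Δv = Δv₁ + Δv₂ = 1.049 + 0.6227 = 1.672 km/s.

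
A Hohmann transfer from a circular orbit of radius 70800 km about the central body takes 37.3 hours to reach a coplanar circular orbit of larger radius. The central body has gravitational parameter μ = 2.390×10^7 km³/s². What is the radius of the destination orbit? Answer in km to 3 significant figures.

Transfer time t = 37.3 hours = 1.3428×10^5 s, and t = π√(a_t³/μ).
So a_t = (μ t²/π²)^(1/3) = (2.390×10^7 × (1.3428×10^5)² / π²)^(1/3) = 3.5213×10^5 km.
Since a_t = (r₁ + r₂)/2, r₂ = 2a_t − r₁ = 2×3.5213×10^5 − 70800 = 6.3346×10^5 km.

r₂ = 6.33×10^5 km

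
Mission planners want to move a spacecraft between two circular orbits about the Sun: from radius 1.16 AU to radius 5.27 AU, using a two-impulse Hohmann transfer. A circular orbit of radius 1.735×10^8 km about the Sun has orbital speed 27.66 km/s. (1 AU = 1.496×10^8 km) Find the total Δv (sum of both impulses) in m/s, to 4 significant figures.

From the circular-orbit relation v² = μ/r at r = 1.735×10^8 km: μ = v²r = (27.66)² × 1.735×10^8 = 1.32741×10^11 km³/s².
In km: r₁ = 1.16 × 1.496×10^8 = 1.73536×10^8 km; r₂ = 5.27 × 1.496×10^8 = 7.88392×10^8 km.
The Hohmann ellipse has a_t = (r₁ + r₂)/2 = 4.80964×10^8 km.
Circular speed at r₁: v₁ = √(μ/r₁) = √(1.32741×10^11/1.73536×10^8) = 27.657131 km/s.
Transfer-orbit speed at r₁ (vis-viva equation): v_p = √[μ(2/r₁ − 1/a_t)] = 35.409675 km/s.
First burn Δv₁ = |v_p − v₁| = 7.7525 km/s.
At r₂, v₂ = √(μ/r₂) = 12.9757 km/s.
Transfer-orbit speed at r₂: v_a = √[μ(2/r₂ − 1/a_t)] = 7.79416 km/s.
Second burn Δv₂ = |v₂ − v_a| = 5.1815 km/s.
Δv = Δv₁ + Δv₂ = 7.7525 + 5.1815 = 12.93 km/s.

Δv = 12930 m/s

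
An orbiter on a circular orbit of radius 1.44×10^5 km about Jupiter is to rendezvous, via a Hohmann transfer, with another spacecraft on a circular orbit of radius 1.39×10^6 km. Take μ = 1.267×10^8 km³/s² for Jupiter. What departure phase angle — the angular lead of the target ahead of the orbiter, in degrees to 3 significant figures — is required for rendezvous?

Transfer-ellipse semi-major axis a_t = (r₁ + r₂)/2 = (1.440×10^5 + 1.390×10^6)/2 = 7.670×10^5 km.
Transfer time t = π√(a_t³/μ) = 1.8748×10^5 s.
Target angular speed ω₂ = √(μ/r₂³) = 6.8686×10^-6 rad/s.
Angle swept by the target during transfer: ω₂·t = 1.2877 rad = 73.78°.
The orbiter traverses 180° on the transfer ellipse, so the target must lead by 180° − 73.78° = 106°.

φ = 106°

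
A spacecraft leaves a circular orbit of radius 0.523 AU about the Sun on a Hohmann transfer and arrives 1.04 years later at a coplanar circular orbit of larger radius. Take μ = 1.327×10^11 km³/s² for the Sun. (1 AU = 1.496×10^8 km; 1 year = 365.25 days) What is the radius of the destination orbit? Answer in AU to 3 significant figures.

r₂ = 2.74 AU

In km: r₁ = 0.523 × 1.496×10^8 = 7.82408×10^7 km.
Transfer time t = 1.04 years × 365.25 × 86400 s = 3.2819904×10^7 s, and t = π√(a_t³/μ).
So a_t = (μ t²/π²)^(1/3) = (1.327×10^11 × (3.2819904×10^7)² / π²)^(1/3) = 2.4375×10^8 km.
Since a_t = (r₁ + r₂)/2, r₂ = 2a_t − r₁ = 2×2.4375×10^8 − 7.82408×10^7 = 4.092592×10^8 km.
In AU: r₂ = 4.092592×10^8 / 1.496×10^8 = 2.74 AU.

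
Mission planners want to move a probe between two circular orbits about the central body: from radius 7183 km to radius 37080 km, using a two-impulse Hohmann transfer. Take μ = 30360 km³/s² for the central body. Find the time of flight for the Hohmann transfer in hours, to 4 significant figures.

t = 16.49 hours

Semi-major axis of the transfer orbit: a_t = (7183 + 37080)/2 = 22131.5 km.
By Kepler's third law the transfer-orbit period is T = 2π√(a_t³/μ), so t = T/2 = 59360 s.
Converting: 59360 s ÷ 3600 s/hour = 16.49 hours.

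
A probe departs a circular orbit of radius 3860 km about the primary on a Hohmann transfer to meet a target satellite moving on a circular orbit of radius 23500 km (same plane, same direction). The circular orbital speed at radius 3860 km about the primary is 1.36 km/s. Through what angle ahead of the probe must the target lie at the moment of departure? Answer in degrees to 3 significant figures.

From the circular-orbit relation v² = μ/r at r = 3860 km: μ = v²r = (1.36)² × 3860 = 7139.46 km³/s².
The Hohmann ellipse has a_t = (r₁ + r₂)/2 = 13680 km.
The half-period of the transfer ellipse is t = π√(a_t³/μ) = 59490.3 s.
Target angular speed ω₂ = √(μ/r₂³) = 2.34547×10^-5 rad/s.
Angle swept by the target during transfer: ω₂·t = 1.39533 rad = 79.95°.
Arrival is 180° from departure on the ellipse, so φ = 180° − 79.95° = 100°.

φ = 100°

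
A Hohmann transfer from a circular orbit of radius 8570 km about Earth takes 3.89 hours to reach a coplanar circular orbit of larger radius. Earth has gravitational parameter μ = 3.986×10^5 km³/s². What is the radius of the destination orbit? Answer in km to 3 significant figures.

Transfer time t = 3.89 hours = 14004 s, and t = π√(a_t³/μ).
So a_t = (μ t²/π²)^(1/3) = (3.986×10^5 × (14004)² / π²)^(1/3) = 19933 km.
Since a_t = (r₁ + r₂)/2, r₂ = 2a_t − r₁ = 2×19933 − 8570 = 31296 km.

r₂ = 31300 km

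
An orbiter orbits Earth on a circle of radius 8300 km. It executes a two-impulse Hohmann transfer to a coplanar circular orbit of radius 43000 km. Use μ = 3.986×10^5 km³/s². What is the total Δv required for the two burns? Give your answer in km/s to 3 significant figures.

Δv = 3.36 km/s

Transfer-ellipse semi-major axis a_t = (r₁ + r₂)/2 = (8300 + 43000)/2 = 25650 km.
At r₁ the circular-orbit speed is v₁ = √(μ/r₁) = 6.9299 km/s.
On the transfer ellipse at r₁, v² = μ(2/r − 1/a) gives v_p = √[μ(2/r₁ − 1/a_t)] = 8.9726 km/s.
First burn Δv₁ = |v_p − v₁| = 2.0427 km/s.
Circular speed at r₂: v₂ = √(μ/r₂) = 3.0446 km/s.
Transfer-orbit speed at r₂: v_a = √[μ(2/r₂ − 1/a_t)] = 1.7319 km/s.
Second burn Δv₂ = |v₂ − v_a| = 1.3127 km/s.
Δv = Δv₁ + Δv₂ = 2.0427 + 1.3127 = 3.355 km/s.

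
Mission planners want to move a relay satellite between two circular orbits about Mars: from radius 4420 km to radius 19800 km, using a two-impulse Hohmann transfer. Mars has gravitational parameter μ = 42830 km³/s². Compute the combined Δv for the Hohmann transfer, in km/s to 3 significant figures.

Δv = 1.45 km/s

The Hohmann ellipse has a_t = (r₁ + r₂)/2 = 12110 km.
Circular speed at r₁: v₁ = √(μ/r₁) = √(42830/4420) = 3.1129 km/s.
Transfer-orbit speed at r₁ (vis-viva): v_p = √[μ(2/r₁ − 1/a_t)] = 3.9804 km/s.
First burn Δv₁ = |v_p − v₁| = 0.8675 km/s.
At r₂, v₂ = √(μ/r₂) = 1.47076 km/s.
Transfer-orbit speed at r₂: v_a = √[μ(2/r₂ − 1/a_t)] = 0.888547 km/s.
Second burn Δv₂ = |v₂ − v_a| = 0.5822 km/s.
Total Δv = Δv₁ + Δv₂ = 1.450 km/s.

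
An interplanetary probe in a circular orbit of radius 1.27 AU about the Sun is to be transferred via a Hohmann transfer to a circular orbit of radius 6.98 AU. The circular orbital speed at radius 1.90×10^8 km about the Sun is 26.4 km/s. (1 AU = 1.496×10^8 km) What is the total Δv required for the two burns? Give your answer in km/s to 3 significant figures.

From the circular-orbit relation v² = μ/r at r = 1.90×10^8 km: μ = v²r = (26.4)² × 1.90×10^8 = 1.32422×10^11 km³/s².
In km: r₁ = 1.27 × 1.496×10^8 = 1.89992×10^8 km; r₂ = 6.98 × 1.496×10^8 = 1.044208×10^9 km.
The Hohmann ellipse has a_t = (r₁ + r₂)/2 = 6.171×10^8 km.
Circular speed at r₁: v₁ = √(μ/r₁) = √(1.32422×10^11/1.89992×10^8) = 26.4006 km/s.
On the transfer ellipse at r₁, vis-viva equation gives v_p = √[μ(2/r₁ − 1/a_t)] = 34.3423 km/s.
First burn Δv₁ = |v_p − v₁| = 7.9417 km/s.
At r₂, v₂ = √(μ/r₂) = 11.261266 km/s.
Transfer-orbit speed at r₂: v_a = √[μ(2/r₂ − 1/a_t)] = 6.2485191 km/s.
Second burn Δv₂ = |v₂ − v_a| = 5.0127 km/s.
Total Δv = Δv₁ + Δv₂ = 12.95 km/s.

Δv = 13.0 km/s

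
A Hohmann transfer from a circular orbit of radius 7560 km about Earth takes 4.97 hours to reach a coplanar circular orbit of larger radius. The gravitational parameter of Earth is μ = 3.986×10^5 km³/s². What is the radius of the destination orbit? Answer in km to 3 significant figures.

Transfer time t = 4.97 hours = 17892 s, and t = π√(a_t³/μ).
So a_t = (μ t²/π²)^(1/3) = (3.986×10^5 × (17892)² / π²)^(1/3) = 23470 km.
Since a_t = (r₁ + r₂)/2, r₂ = 2a_t − r₁ = 2×23470 − 7560 = 39380 km.

r₂ = 39400 km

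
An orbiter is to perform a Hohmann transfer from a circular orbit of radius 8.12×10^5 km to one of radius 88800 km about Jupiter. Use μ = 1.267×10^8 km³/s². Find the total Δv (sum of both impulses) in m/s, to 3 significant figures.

Δv = 19900 m/s

The Hohmann ellipse has a_t = (r₁ + r₂)/2 = 4.504×10^5 km.
Circular speed at r₁: v₁ = √(μ/r₁) = √(1.267×10^8/8.120×10^5) = 12.4914 km/s.
Transfer-orbit speed at r₁ (vis-viva equation): v_a = √[μ(2/r₁ − 1/a_t)] = 5.54648 km/s.
First burn Δv₁ = |v_a − v₁| = 6.9449 km/s.
At r₂, v₂ = √(μ/r₂) = 37.773 km/s.
Transfer-orbit speed at r₂: v_p = √[μ(2/r₂ − 1/a_t)] = 50.718 km/s.
Second burn Δv₂ = |v₂ − v_p| = 12.945 km/s.
Δv = Δv₁ + Δv₂ = 6.9449 + 12.945 = 19.89 km/s.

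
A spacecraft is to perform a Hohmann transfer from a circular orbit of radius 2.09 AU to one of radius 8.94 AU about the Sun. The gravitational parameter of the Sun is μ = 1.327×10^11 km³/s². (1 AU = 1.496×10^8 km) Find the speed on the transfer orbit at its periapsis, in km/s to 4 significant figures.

In km: r₁ = 2.09 × 1.496×10^8 = 3.12664×10^8 km; r₂ = 8.94 × 1.496×10^8 = 1.337424×10^9 km.
The Hohmann ellipse has a_t = (r₁ + r₂)/2 = 8.25044×10^8 km.
At periapsis, r = 3.12664×10^8 km.
Vis-viva: v = √[μ(2/r − 1/a_t)] = √[1.327×10^11 × (2/3.12664×10^8 − 1/8.25044×10^8)] = 26.23 km/s.

v = 26.23 km/s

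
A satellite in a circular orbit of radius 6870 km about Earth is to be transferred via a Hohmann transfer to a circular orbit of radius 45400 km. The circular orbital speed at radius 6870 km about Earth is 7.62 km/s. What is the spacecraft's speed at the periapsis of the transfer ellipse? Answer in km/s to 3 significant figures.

From the circular-orbit relation v² = μ/r at r = 6870 km: μ = v²r = (7.62)² × 6870 = 3.98902×10^5 km³/s².
Semi-major axis of the transfer orbit: a_t = (6870 + 45400)/2 = 26135 km.
At periapsis, r = 6870 km.
Applying v² = μ(2/r − 1/a_t): v = 10.04 km/s.

v = 10.0 km/s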